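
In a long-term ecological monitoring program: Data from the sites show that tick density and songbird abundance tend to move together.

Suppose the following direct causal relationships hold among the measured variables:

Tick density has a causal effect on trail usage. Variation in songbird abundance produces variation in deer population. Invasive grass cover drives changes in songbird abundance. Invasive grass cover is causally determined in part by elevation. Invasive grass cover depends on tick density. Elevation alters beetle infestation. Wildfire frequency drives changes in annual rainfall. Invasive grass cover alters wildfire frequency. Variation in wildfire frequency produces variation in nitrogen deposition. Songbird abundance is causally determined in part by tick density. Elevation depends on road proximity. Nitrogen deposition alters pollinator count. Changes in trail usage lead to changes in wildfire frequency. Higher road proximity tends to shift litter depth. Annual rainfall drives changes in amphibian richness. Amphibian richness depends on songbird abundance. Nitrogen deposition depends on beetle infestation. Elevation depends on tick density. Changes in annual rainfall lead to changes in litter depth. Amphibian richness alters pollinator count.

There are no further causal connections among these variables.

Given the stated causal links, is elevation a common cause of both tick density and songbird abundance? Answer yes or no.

no

Elevation has no stated causal path to tick density. A confounder must cause both variables, so elevation does not qualify.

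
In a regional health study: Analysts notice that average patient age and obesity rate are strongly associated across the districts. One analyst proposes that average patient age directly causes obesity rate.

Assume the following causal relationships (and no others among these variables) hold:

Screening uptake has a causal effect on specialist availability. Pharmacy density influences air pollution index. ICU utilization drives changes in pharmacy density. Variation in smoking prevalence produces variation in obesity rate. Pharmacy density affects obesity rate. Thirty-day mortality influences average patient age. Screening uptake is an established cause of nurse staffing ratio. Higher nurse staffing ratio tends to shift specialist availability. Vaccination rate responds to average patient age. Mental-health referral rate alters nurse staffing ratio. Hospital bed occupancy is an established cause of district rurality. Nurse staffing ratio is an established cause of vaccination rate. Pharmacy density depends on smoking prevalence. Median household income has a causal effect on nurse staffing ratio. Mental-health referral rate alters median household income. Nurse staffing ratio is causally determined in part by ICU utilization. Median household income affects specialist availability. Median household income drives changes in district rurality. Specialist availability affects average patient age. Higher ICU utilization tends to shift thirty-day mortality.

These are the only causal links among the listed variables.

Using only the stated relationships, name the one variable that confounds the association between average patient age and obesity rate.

ICU utilization has a causal path to average patient age (ICU utilization → thirty-day mortality → average patient age) and a separate causal path to obesity rate (ICU utilization → pharmacy density → obesity rate), so it is a common cause of both.
No stated relationship gives average patient age a causal route to obesity rate, so the correlation is explained by the shared upstream cause rather than a direct effect.

ICU utilization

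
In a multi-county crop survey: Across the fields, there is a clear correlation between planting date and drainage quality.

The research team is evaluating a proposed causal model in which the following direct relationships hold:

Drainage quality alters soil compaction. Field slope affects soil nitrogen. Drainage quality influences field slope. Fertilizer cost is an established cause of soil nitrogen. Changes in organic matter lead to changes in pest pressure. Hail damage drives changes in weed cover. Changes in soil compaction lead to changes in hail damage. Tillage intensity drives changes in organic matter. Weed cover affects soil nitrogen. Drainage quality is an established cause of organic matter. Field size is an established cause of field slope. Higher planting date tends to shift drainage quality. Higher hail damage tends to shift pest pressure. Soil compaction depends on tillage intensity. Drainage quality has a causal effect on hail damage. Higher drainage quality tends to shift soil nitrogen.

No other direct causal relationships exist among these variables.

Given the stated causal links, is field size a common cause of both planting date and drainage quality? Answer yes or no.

Field size has no stated causal path to either planting date or drainage quality. A confounder must cause both variables, so field size does not qualify.

no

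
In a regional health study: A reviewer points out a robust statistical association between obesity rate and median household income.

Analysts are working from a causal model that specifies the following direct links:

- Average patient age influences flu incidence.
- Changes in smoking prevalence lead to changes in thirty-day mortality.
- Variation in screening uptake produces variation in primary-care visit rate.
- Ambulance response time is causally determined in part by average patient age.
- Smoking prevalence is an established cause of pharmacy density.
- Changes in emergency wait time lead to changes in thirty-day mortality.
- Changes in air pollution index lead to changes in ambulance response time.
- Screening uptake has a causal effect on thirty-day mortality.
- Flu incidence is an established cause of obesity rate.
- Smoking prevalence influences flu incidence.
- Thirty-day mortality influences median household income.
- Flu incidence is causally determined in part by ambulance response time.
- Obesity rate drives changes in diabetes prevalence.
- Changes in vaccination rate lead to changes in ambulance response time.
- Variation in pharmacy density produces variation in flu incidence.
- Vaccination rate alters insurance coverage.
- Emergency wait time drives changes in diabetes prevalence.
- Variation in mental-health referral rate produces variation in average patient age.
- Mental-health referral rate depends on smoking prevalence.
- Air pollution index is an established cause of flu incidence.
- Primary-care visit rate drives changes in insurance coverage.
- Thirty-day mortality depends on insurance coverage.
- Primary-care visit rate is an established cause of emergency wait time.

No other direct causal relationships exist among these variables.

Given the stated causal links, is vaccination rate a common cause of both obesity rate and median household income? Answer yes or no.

Vaccination rate has a causal path to obesity rate (vaccination rate → ambulance response time → flu incidence → obesity rate) and to median household income (vaccination rate → insurance coverage → thirty-day mortality → median household income), so it is a common cause of both — a confounder.

yes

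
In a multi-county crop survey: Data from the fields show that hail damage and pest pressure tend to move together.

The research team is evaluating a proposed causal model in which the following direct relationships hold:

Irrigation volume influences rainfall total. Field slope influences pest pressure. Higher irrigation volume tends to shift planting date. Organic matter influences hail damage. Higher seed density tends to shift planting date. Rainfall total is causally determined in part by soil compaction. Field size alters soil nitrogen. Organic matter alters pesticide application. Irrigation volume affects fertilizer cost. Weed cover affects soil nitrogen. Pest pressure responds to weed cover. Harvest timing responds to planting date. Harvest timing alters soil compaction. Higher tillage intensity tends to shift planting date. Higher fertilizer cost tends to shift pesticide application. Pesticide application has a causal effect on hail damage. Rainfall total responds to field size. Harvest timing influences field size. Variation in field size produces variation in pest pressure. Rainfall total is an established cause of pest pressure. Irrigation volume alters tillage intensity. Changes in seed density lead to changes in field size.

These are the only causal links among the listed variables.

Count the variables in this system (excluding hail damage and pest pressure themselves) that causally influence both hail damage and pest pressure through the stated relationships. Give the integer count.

1

The common causes are: irrigation volume (to hail damage via irrigation volume → fertilizer cost → pesticide application → hail damage; to pest pressure via irrigation volume → rainfall total → pest pressure).
Every other variable lacks a causal path to at least one of hail damage and pest pressure.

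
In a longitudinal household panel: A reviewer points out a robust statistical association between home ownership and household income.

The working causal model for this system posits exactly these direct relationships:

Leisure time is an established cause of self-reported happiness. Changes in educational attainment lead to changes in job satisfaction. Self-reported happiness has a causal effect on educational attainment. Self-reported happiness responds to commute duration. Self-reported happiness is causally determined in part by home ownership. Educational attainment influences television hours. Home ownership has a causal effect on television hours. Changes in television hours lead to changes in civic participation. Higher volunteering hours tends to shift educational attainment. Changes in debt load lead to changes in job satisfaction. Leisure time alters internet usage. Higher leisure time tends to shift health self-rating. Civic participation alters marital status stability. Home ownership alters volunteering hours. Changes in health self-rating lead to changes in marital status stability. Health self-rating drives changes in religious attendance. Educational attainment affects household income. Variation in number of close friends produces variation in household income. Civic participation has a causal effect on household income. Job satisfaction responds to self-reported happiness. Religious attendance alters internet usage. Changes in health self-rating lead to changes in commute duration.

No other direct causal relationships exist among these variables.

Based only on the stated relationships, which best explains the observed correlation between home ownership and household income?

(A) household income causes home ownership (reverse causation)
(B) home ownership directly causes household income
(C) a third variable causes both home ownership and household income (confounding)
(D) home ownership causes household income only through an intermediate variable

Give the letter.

D

Home ownership reaches household income through home ownership → volunteering hours → educational attainment → household income — an indirect causal chain with no direct home ownership → household income link. No variable causes both home ownership and household income, so confounding is ruled out; the effect is mediated.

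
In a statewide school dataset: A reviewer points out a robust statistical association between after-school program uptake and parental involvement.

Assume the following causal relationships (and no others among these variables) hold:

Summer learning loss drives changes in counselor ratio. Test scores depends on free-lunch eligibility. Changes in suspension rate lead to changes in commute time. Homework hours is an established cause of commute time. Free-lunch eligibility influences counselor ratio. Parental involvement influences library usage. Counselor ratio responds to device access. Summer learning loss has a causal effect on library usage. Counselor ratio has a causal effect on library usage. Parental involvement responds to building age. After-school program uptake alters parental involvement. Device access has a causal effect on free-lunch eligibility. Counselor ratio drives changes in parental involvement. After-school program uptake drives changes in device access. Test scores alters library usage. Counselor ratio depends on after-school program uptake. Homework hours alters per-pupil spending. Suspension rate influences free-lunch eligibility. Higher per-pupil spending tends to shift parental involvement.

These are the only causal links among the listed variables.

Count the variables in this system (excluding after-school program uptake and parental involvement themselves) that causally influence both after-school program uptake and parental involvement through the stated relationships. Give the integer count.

0

No listed variable has a causal path to both after-school program uptake and parental involvement, so there are no common causes.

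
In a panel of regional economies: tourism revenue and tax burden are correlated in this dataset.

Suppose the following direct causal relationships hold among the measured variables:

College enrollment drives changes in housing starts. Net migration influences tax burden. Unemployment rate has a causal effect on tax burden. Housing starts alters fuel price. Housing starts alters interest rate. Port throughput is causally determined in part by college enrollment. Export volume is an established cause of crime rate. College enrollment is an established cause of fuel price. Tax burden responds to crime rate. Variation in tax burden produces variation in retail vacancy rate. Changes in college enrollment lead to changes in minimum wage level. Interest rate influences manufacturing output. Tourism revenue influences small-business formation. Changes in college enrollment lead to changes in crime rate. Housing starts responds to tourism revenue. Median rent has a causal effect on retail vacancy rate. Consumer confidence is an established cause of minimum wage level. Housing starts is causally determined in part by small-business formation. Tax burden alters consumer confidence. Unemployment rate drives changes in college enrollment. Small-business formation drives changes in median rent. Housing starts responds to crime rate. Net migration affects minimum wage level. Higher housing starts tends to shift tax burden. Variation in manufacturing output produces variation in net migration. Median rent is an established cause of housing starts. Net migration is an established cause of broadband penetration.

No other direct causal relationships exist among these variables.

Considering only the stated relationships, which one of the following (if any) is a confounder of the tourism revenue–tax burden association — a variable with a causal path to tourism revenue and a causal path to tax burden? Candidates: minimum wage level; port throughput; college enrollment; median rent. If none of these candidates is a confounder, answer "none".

none

None of the listed candidates has causal paths to both tourism revenue and tax burden in the stated relationships, so none is a common cause.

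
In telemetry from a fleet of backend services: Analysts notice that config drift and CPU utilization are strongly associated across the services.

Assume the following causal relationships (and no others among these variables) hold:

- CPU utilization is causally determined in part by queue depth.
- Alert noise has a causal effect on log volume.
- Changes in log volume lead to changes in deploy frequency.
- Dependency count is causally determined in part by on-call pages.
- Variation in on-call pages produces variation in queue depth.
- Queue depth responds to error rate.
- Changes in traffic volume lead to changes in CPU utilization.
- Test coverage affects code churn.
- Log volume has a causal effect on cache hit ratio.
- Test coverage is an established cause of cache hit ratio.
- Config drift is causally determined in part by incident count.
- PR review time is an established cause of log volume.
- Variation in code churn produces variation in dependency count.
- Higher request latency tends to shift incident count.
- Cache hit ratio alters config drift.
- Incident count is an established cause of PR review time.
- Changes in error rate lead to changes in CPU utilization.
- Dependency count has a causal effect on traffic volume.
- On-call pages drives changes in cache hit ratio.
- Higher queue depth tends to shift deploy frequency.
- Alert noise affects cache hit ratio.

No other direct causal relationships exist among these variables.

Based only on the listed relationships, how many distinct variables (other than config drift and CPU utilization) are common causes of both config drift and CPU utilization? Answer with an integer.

2

The common causes are: on-call pages (to config drift via on-call pages → cache hit ratio → config drift; to CPU utilization via on-call pages → queue depth → CPU utilization); test coverage (to config drift via test coverage → cache hit ratio → config drift; to CPU utilization via test coverage → code churn → dependency count → traffic volume → CPU utilization).
Every other variable lacks a causal path to at least one of config drift and CPU utilization.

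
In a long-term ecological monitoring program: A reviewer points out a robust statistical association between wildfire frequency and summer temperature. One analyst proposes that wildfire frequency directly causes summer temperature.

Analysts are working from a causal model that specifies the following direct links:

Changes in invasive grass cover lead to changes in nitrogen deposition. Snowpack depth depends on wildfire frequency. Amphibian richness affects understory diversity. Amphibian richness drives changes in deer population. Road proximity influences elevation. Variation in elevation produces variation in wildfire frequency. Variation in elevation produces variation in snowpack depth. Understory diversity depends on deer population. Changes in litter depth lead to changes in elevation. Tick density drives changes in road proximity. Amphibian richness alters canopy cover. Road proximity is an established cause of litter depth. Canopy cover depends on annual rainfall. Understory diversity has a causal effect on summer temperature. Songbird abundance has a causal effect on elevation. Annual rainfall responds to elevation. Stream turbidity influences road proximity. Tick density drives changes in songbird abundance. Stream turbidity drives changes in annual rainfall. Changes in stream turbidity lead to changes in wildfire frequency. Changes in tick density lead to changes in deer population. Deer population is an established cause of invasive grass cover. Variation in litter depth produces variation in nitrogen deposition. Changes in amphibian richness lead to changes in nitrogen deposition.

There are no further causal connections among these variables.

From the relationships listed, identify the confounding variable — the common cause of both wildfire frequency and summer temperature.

Tick density has a causal path to wildfire frequency (tick density → road proximity → elevation → wildfire frequency) and a separate causal path to summer temperature (tick density → deer population → understory diversity → summer temperature), so it is a common cause of both.
No stated relationship gives wildfire frequency a causal route to summer temperature, so the correlation is explained by the shared upstream cause rather than a direct effect.

tick density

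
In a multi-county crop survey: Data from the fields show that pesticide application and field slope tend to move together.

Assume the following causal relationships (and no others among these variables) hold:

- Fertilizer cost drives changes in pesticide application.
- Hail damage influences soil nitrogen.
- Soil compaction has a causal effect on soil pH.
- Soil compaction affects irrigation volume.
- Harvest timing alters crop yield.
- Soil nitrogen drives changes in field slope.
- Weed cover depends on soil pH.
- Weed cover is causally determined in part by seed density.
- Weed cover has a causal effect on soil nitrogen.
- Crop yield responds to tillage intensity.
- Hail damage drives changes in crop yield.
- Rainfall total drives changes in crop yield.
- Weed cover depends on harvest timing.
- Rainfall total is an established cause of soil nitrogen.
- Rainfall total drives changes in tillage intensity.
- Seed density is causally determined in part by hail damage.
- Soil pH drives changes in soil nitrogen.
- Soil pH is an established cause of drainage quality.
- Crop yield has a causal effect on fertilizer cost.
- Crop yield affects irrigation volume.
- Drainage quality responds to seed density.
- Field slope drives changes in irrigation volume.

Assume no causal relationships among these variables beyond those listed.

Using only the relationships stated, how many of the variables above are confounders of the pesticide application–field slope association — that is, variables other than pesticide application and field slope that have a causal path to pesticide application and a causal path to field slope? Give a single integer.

3

The common causes are: hail damage (to pesticide application via hail damage → crop yield → fertilizer cost → pesticide application; to field slope via hail damage → soil nitrogen → field slope); harvest timing (to pesticide application via harvest timing → crop yield → fertilizer cost → pesticide application; to field slope via harvest timing → weed cover → soil nitrogen → field slope); rainfall total (to pesticide application via rainfall total → crop yield → fertilizer cost → pesticide application; to field slope via rainfall total → soil nitrogen → field slope).
Every other variable lacks a causal path to at least one of pesticide application and field slope.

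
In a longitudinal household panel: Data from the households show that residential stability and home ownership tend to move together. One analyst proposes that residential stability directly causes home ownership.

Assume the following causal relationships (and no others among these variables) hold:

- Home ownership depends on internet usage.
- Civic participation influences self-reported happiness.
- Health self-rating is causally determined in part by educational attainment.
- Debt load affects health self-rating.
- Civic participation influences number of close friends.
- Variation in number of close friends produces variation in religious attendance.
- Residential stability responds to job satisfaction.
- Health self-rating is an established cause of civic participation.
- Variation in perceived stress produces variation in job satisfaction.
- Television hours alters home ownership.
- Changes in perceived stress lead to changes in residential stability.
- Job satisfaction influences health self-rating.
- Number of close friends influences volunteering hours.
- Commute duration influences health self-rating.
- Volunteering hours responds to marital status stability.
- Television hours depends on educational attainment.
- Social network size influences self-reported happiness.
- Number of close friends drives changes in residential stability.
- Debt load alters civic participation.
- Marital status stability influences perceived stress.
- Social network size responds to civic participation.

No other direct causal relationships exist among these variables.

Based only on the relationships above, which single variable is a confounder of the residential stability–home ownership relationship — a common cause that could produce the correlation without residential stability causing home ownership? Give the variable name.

educational attainment

Educational attainment has a causal path to residential stability (educational attainment → health self-rating → civic participation → number of close friends → residential stability) and a separate causal path to home ownership (educational attainment → television hours → home ownership), so it is a common cause of both.
No stated relationship gives residential stability a causal route to home ownership, so the correlation is explained by the shared upstream cause rather than a direct effect.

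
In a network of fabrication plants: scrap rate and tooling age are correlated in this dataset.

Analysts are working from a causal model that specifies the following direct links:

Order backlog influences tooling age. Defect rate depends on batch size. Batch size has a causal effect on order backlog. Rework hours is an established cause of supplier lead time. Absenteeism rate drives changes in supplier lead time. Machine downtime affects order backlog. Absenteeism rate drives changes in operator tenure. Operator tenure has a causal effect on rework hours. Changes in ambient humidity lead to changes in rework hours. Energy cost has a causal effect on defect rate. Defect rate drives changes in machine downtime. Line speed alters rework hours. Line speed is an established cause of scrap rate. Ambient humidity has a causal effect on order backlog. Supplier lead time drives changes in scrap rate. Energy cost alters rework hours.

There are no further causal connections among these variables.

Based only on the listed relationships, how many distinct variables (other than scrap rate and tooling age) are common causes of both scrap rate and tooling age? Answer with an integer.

The common causes are: ambient humidity (to scrap rate via ambient humidity → rework hours → supplier lead time → scrap rate; to tooling age via ambient humidity → order backlog → tooling age); energy cost (to scrap rate via energy cost → rework hours → supplier lead time → scrap rate; to tooling age via energy cost → defect rate → machine downtime → order backlog → tooling age).
Every other variable lacks a causal path to at least one of scrap rate and tooling age.

2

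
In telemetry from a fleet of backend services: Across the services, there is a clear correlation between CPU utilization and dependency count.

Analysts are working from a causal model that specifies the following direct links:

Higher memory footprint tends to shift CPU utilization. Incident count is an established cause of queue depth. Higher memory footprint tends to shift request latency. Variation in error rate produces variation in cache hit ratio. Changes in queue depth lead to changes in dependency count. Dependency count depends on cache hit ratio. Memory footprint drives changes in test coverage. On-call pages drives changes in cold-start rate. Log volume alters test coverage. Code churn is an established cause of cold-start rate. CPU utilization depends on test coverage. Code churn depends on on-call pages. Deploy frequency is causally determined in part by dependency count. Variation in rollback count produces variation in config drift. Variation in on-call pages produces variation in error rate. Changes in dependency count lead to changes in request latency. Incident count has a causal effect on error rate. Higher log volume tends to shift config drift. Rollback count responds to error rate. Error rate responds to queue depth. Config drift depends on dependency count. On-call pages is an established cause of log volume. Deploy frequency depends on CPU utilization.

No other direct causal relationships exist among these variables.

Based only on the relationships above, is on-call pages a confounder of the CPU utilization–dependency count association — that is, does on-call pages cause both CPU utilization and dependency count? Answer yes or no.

yes

On-call pages has a causal path to CPU utilization (on-call pages → log volume → test coverage → CPU utilization) and to dependency count (on-call pages → error rate → cache hit ratio → dependency count), so it is a common cause of both — a confounder.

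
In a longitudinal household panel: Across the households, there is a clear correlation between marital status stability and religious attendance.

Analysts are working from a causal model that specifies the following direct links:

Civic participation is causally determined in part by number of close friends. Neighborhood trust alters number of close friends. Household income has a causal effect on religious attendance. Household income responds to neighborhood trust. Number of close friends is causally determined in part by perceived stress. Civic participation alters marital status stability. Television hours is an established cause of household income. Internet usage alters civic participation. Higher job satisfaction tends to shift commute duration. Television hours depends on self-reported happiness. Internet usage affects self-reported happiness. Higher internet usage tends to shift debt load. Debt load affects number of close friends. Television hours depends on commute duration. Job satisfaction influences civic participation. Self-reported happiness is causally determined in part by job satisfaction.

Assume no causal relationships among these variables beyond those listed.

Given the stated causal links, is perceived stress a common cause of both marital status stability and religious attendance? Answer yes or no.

Perceived stress has no stated causal path to religious attendance. A confounder must cause both variables, so perceived stress does not qualify.

no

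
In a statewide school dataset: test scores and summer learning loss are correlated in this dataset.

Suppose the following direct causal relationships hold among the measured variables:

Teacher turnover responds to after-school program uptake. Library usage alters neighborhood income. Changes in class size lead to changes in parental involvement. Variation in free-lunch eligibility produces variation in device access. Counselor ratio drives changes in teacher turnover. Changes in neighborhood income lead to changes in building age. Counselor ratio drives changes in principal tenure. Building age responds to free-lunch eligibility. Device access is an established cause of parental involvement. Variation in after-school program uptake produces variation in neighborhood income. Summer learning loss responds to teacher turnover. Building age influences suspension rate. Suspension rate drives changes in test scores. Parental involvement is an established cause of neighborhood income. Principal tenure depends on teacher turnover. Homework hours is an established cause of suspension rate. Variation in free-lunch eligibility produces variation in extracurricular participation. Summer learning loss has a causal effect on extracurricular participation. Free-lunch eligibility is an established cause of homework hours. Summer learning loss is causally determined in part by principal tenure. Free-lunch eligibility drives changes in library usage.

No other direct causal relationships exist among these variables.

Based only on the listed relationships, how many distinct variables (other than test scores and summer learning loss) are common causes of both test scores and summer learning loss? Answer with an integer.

The common causes are: after-school program uptake (to test scores via after-school program uptake → neighborhood income → building age → suspension rate → test scores; to summer learning loss via after-school program uptake → teacher turnover → summer learning loss).
Every other variable lacks a causal path to at least one of test scores and summer learning loss.

1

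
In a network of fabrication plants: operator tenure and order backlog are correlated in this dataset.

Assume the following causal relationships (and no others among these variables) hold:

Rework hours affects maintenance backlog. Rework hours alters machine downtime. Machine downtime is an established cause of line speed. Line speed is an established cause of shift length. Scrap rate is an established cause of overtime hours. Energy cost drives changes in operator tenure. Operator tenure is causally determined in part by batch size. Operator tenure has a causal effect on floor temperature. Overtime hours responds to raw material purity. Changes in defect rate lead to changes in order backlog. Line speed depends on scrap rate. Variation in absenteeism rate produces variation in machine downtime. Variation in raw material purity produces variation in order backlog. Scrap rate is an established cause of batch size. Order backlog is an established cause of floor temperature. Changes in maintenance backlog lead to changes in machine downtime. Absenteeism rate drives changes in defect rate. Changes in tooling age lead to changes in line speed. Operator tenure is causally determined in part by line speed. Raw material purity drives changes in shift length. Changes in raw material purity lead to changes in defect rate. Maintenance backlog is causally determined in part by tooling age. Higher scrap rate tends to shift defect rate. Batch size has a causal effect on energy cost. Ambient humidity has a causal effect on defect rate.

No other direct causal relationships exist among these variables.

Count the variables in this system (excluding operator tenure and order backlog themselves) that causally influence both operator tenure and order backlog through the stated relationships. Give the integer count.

2

The common causes are: absenteeism rate (to operator tenure via absenteeism rate → machine downtime → line speed → operator tenure; to order backlog via absenteeism rate → defect rate → order backlog); scrap rate (to operator tenure via scrap rate → line speed → operator tenure; to order backlog via scrap rate → defect rate → order backlog).
Every other variable lacks a causal path to at least one of operator tenure and order backlog.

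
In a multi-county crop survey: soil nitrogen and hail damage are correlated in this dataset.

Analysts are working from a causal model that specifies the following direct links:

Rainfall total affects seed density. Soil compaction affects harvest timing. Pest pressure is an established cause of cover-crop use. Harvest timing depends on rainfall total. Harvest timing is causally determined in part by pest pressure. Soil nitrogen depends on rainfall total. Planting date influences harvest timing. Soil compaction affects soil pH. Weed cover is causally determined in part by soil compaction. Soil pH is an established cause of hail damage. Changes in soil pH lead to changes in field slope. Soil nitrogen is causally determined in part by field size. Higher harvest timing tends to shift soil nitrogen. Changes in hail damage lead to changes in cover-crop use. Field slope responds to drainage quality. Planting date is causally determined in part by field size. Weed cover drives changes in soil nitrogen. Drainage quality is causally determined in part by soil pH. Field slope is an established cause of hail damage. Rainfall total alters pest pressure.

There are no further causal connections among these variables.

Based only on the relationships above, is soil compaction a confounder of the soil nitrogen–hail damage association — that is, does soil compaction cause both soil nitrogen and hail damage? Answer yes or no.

yes

Soil compaction has a causal path to soil nitrogen (soil compaction → weed cover → soil nitrogen) and to hail damage (soil compaction → soil pH → hail damage), so it is a common cause of both — a confounder.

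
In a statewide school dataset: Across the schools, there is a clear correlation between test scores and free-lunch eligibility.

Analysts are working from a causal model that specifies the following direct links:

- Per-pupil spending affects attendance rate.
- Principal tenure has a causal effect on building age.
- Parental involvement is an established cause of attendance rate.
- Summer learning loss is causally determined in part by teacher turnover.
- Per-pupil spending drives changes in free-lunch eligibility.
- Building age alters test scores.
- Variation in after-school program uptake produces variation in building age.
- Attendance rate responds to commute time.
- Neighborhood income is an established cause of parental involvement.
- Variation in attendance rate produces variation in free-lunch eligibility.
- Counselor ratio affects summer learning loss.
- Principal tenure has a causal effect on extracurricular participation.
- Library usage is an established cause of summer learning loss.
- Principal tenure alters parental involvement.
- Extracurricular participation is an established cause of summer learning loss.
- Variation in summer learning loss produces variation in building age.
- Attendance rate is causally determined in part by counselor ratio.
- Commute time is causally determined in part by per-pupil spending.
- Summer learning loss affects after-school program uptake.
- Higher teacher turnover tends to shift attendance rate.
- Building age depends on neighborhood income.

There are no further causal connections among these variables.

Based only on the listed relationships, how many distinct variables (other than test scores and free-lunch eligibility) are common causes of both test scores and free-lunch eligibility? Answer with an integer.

The common causes are: counselor ratio (to test scores via counselor ratio → summer learning loss → building age → test scores; to free-lunch eligibility via counselor ratio → attendance rate → free-lunch eligibility); neighborhood income (to test scores via neighborhood income → building age → test scores; to free-lunch eligibility via neighborhood income → parental involvement → attendance rate → free-lunch eligibility); principal tenure (to test scores via principal tenure → building age → test scores; to free-lunch eligibility via principal tenure → parental involvement → attendance rate → free-lunch eligibility); teacher turnover (to test scores via teacher turnover → summer learning loss → building age → test scores; to free-lunch eligibility via teacher turnover → attendance rate → free-lunch eligibility).
Every other variable lacks a causal path to at least one of test scores and free-lunch eligibility.

4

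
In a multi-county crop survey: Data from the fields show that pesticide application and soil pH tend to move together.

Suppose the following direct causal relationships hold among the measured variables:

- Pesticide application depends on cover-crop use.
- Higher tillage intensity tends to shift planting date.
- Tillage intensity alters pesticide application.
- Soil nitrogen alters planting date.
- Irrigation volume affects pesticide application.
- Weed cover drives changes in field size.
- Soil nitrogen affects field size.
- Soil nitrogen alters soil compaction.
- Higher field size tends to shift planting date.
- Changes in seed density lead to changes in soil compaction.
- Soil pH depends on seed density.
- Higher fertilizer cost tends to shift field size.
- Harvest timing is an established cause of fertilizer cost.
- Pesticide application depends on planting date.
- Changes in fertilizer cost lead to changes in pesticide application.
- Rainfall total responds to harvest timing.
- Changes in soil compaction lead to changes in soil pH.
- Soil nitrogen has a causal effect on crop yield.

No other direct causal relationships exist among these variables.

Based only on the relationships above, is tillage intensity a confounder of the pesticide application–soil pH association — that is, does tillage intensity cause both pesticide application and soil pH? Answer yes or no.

no

Tillage intensity has no stated causal path to soil pH. A confounder must cause both variables, so tillage intensity does not qualify.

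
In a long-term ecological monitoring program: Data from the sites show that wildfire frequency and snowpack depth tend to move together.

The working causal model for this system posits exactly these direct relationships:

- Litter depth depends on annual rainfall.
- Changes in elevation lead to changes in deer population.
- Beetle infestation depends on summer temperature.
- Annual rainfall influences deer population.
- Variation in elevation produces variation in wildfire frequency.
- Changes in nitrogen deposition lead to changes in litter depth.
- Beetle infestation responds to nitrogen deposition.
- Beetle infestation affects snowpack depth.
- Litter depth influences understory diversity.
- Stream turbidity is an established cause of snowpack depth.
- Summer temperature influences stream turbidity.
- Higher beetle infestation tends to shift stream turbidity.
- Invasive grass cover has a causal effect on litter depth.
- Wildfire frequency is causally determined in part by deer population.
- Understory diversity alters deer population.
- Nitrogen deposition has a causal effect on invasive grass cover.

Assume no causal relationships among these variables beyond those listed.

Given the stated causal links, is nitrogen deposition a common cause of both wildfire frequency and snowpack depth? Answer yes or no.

Nitrogen deposition has a causal path to wildfire frequency (nitrogen deposition → litter depth → understory diversity → deer population → wildfire frequency) and to snowpack depth (nitrogen deposition → beetle infestation → snowpack depth), so it is a common cause of both — a confounder.

yes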